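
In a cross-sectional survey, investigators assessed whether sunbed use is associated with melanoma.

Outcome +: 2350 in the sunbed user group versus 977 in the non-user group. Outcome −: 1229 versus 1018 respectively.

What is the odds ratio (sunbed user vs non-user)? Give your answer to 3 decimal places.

1.992

From the description: a = 2350, b = 1229, c = 977, d = 1018.
OR = (a·d)/(b·c) = (2350 × 1018) / (1229 × 977) = 2392300 / 1200733 = 1.99237
The odds of melanoma are about 1.99 times as high in the sunbed user group.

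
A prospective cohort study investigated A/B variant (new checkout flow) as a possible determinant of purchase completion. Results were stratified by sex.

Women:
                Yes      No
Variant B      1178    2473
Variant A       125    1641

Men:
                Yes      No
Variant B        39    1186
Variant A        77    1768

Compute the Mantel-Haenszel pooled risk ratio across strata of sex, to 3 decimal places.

3.544

RR_MH = Σ(aᵢ·n₀ᵢ/nᵢ) / Σ(cᵢ·n₁ᵢ/nᵢ), with n₁ᵢ = aᵢ+bᵢ (exposed), n₀ᵢ = cᵢ+dᵢ (unexposed), nᵢ = n₁ᵢ+n₀ᵢ.
Stratum 1 (Women): n₁ = 3651, n₀ = 1766, n = 5417; a·n₀/n = 1178·1766/5417 = 384.0406; c·n₁/n = 125·3651/5417 = 84.2487
Stratum 2 (Men): n₁ = 1225, n₀ = 1845, n = 3070; a·n₀/n = 39·1845/3070 = 23.4381; c·n₁/n = 77·1225/3070 = 30.7248
RR_MH = (384.0406 + 23.4381) / (84.2487 + 30.7248) = 407.4787 / 114.9734 = 3.54411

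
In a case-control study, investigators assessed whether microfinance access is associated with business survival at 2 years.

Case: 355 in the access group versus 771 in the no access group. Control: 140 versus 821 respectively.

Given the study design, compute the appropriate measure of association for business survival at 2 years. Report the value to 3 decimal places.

2.700

From the description: a = 355, b = 140, c = 771, d = 821.
This is a case-control study: participants were sampled on outcome status, so risks in the source population cannot be estimated directly — relative risk is not valid here. The odds ratio is the appropriate measure.
OR = (a·d)/(b·c) = (355 × 821) / (140 × 771) = 291455 / 107940 = 2.70016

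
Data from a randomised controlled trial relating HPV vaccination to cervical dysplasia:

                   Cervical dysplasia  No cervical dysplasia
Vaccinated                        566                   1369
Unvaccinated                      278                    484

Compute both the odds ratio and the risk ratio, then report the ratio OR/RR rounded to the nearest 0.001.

0.898

Cells: a = 566, b = 1369, c = 278, d = 484.
OR = (566·484)/(1369·278) = 273944/380582 = 0.71980
Risk in exposed = 566/1935 = 0.29251; risk in unexposed = 278/762 = 0.36483; RR = 0.80176
OR/RR = 0.71980 / 0.80176 = 0.89778
The outcome is not rare, so the OR lies further from 1 than the RR.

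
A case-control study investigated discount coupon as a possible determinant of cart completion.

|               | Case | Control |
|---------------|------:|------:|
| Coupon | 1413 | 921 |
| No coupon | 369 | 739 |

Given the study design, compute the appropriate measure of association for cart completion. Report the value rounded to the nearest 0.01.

3.07

Cells: a = 1413, b = 921, c = 369, d = 739.
This is a case-control study: participants were sampled on outcome status, so risks in the source population cannot be estimated directly — relative risk is not valid here. The odds ratio is the appropriate measure.
OR = (a·d)/(b·c) = (1413 × 739) / (921 × 369) = 1044207 / 339849 = 3.07256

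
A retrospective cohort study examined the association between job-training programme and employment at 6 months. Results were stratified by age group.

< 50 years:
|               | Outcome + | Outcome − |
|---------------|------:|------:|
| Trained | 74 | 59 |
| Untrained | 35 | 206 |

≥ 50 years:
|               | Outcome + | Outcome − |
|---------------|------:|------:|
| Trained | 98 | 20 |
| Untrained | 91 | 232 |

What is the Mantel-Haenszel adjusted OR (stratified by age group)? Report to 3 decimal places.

9.568

OR_MH = Σ(aᵢdᵢ/nᵢ) / Σ(bᵢcᵢ/nᵢ), where nᵢ is the stratum total.
Stratum 1 (< 50 years): n = 374; a·d/n = 74·206/374 = 40.7594; b·c/n = 59·35/374 = 5.5214
Stratum 2 (≥ 50 years): n = 441; a·d/n = 98·232/441 = 51.5556; b·c/n = 20·91/441 = 4.1270
OR_MH = (40.7594 + 51.5556) / (5.5214 + 4.1270) = 92.3149 / 9.6484 = 9.56792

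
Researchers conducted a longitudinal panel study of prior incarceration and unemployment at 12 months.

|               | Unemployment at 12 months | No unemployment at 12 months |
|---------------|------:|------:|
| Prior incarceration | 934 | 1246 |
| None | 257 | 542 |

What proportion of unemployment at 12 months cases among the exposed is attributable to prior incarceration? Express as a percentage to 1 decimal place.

Cells: a = 934, b = 1246, c = 257, d = 542.
Risk in exposed = 934/2180 = 0.42844; risk in unexposed = 257/799 = 0.32165.
RR = 0.42844/0.32165 = 1.33200
AR% = (RR − 1)/RR × 100 = (1.33200 − 1)/1.33200 × 100 = 24.9249%

24.9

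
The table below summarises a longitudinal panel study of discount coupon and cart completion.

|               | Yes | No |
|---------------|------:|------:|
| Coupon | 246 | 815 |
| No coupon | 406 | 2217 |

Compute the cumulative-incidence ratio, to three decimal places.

Cells: a = 246, b = 815, c = 406, d = 2217.
Risk in exposed = 246/1061 = 0.23186; risk in unexposed = 406/2623 = 0.15478.
RR = 0.23186 / 0.15478 = 1.49793
The risk among the exposed is 1.50 times that among the unexposed.

1.498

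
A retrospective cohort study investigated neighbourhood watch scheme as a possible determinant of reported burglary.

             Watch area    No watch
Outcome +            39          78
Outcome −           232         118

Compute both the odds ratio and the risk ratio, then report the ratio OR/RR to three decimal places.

Reading the table with exposure as columns: a = 39 (Watch area, case), b = 232 (Watch area, non-case), c = 78 (No watch, case), d = 118.
OR = (39·118)/(232·78) = 4602/18096 = 0.25431
Risk in exposed = 39/271 = 0.14391; risk in unexposed = 78/196 = 0.39796; RR = 0.36162
OR/RR = 0.25431 / 0.36162 = 0.70325
The outcome is not rare, so the OR lies further from 1 than the RR.

0.703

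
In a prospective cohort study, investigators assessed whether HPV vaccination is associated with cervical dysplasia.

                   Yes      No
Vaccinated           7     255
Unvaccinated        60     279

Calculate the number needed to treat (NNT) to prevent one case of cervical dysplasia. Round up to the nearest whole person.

Risk in treated group = 7/262 = 0.02672; risk in control = 60/339 = 0.17699.
Absolute risk reduction = 0.17699 − 0.02672 = 0.15027
NNT = 1 / ARR = 1 / 0.15027 = 6.655 → round up → 7

7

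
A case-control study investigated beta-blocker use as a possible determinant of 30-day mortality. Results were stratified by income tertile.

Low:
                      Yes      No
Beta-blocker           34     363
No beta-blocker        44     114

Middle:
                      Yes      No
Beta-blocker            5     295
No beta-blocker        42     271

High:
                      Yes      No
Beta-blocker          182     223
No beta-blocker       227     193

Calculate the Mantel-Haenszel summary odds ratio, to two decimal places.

OR_MH = Σ(aᵢdᵢ/nᵢ) / Σ(bᵢcᵢ/nᵢ), where nᵢ is the stratum total.
Stratum 1 (Low): n = 555; a·d/n = 34·114/555 = 6.9838; b·c/n = 363·44/555 = 28.7784
Stratum 2 (Middle): n = 613; a·d/n = 5·271/613 = 2.2104; b·c/n = 295·42/613 = 20.2121
Stratum 3 (High): n = 825; a·d/n = 182·193/825 = 42.5770; b·c/n = 223·227/825 = 61.3588
OR_MH = (6.9838 + 2.2104 + 42.5770) / (28.7784 + 20.2121 + 61.3588) = 51.7712 / 110.3492 = 0.46916

0.47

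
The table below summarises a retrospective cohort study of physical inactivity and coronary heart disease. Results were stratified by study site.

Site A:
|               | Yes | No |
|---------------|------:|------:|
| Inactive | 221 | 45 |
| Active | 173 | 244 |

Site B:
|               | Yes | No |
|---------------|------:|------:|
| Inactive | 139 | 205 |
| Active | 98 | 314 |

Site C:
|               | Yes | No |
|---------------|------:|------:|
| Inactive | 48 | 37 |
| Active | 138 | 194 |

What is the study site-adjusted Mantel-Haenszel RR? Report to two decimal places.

1.78

RR_MH = Σ(aᵢ·n₀ᵢ/nᵢ) / Σ(cᵢ·n₁ᵢ/nᵢ), with n₁ᵢ = aᵢ+bᵢ (exposed), n₀ᵢ = cᵢ+dᵢ (unexposed), nᵢ = n₁ᵢ+n₀ᵢ.
Stratum 1 (Site A): n₁ = 266, n₀ = 417, n = 683; a·n₀/n = 221·417/683 = 134.9297; c·n₁/n = 173·266/683 = 67.3763
Stratum 2 (Site B): n₁ = 344, n₀ = 412, n = 756; a·n₀/n = 139·412/756 = 75.7513; c·n₁/n = 98·344/756 = 44.5926
Stratum 3 (Site C): n₁ = 85, n₀ = 332, n = 417; a·n₀/n = 48·332/417 = 38.2158; c·n₁/n = 138·85/417 = 28.1295
RR_MH = (134.9297 + 75.7513 + 38.2158) / (67.3763 + 44.5926 + 28.1295) = 248.8969 / 140.0984 = 1.77659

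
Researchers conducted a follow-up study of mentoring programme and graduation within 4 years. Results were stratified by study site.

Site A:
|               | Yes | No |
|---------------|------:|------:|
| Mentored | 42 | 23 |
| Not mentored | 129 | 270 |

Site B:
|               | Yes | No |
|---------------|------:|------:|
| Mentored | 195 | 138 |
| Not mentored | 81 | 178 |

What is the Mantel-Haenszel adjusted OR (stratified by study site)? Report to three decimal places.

3.287

OR_MH = Σ(aᵢdᵢ/nᵢ) / Σ(bᵢcᵢ/nᵢ), where nᵢ is the stratum total.
Stratum 1 (Site A): n = 464; a·d/n = 42·270/464 = 24.4397; b·c/n = 23·129/464 = 6.3944
Stratum 2 (Site B): n = 592; a·d/n = 195·178/592 = 58.6318; b·c/n = 138·81/592 = 18.8818
OR_MH = (24.4397 + 58.6318) / (6.3944 + 18.8818) = 83.0714 / 25.2762 = 3.28655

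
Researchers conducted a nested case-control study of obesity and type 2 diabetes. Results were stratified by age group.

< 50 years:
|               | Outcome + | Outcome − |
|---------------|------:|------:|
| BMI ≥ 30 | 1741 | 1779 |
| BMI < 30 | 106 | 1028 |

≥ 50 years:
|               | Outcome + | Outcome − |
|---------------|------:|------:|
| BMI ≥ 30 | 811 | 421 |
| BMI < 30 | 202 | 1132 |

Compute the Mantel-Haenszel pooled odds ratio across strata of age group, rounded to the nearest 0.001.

10.078

OR_MH = Σ(aᵢdᵢ/nᵢ) / Σ(bᵢcᵢ/nᵢ), where nᵢ is the stratum total.
Stratum 1 (< 50 years): n = 4654; a·d/n = 1741·1028/4654 = 384.5612; b·c/n = 1779·106/4654 = 40.5187
Stratum 2 (≥ 50 years): n = 2566; a·d/n = 811·1132/2566 = 357.7755; b·c/n = 421·202/2566 = 33.1419
OR_MH = (384.5612 + 357.7755) / (40.5187 + 33.1419) = 742.3368 / 73.6605 = 10.07781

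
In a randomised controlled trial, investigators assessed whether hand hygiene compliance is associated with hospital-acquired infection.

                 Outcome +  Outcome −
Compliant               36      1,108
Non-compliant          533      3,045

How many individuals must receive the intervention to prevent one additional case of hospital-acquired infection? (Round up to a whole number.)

9

Risk in treated group = 36/1144 = 0.03147; risk in control = 533/3578 = 0.14897.
Absolute risk reduction = 0.14897 − 0.03147 = 0.11750
NNT = 1 / ARR = 1 / 0.11750 = 8.511 → round up → 9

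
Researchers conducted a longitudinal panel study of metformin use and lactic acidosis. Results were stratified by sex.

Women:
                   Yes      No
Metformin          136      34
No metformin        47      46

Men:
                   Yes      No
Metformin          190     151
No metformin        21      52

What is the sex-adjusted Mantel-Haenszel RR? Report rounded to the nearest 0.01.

1.71

RR_MH = Σ(aᵢ·n₀ᵢ/nᵢ) / Σ(cᵢ·n₁ᵢ/nᵢ), with n₁ᵢ = aᵢ+bᵢ (exposed), n₀ᵢ = cᵢ+dᵢ (unexposed), nᵢ = n₁ᵢ+n₀ᵢ.
Stratum 1 (Women): n₁ = 170, n₀ = 93, n = 263; a·n₀/n = 136·93/263 = 48.0913; c·n₁/n = 47·170/263 = 30.3802
Stratum 2 (Men): n₁ = 341, n₀ = 73, n = 414; a·n₀/n = 190·73/414 = 33.5024; c·n₁/n = 21·341/414 = 17.2971
RR_MH = (48.0913 + 33.5024) / (30.3802 + 17.2971) = 81.5937 / 47.6773 = 1.71137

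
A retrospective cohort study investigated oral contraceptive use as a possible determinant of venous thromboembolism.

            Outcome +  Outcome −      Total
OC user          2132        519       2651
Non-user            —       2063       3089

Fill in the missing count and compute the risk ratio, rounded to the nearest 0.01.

2.42

The missing cell is in the unexposed row: 3089 − 2063 = 1026.
So a = 2132, b = 519, c = 1026, d = 2063.
RR = [a/(a+b)] / [c/(c+d)] = (2132/2651) / (1026/3089) = 0.80422/0.33215 = 2.42130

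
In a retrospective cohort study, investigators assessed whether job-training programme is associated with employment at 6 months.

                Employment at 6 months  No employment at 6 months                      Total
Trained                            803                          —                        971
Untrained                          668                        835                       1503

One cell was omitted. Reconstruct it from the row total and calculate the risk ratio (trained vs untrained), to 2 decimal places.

The missing cell is in the exposed row: 971 − 803 = 168.
So a = 803, b = 168, c = 668, d = 835.
RR = [a/(a+b)] / [c/(c+d)] = (803/971) / (668/1503) = 0.82698/0.44444 = 1.86071

1.86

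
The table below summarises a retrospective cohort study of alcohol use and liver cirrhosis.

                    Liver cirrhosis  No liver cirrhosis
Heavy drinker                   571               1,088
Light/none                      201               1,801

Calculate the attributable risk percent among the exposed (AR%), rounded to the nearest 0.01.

Cells: a = 571, b = 1088, c = 201, d = 1801.
Risk in exposed = 571/1659 = 0.34418; risk in unexposed = 201/2002 = 0.10040.
RR = 0.34418/0.10040 = 3.42813
AR% = (RR − 1)/RR × 100 = (3.42813 − 1)/3.42813 × 100 = 70.8296%

70.83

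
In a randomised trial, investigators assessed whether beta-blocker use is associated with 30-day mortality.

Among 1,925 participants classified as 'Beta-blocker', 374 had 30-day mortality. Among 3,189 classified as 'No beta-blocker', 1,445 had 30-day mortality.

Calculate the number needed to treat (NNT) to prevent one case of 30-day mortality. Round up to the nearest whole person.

Risk in treated group = 374/1925 = 0.19429; risk in control = 1445/3189 = 0.45312.
Absolute risk reduction = 0.45312 − 0.19429 = 0.25883
NNT = 1 / ARR = 1 / 0.25883 = 3.863 → round up → 4

4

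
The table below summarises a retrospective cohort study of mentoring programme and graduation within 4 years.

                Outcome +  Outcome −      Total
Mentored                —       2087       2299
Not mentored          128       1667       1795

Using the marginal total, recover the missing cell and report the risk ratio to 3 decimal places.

The missing cell is in the exposed row: 2299 − 2087 = 212.
So a = 212, b = 2087, c = 128, d = 1667.
RR = [a/(a+b)] / [c/(c+d)] = (212/2299) / (128/1795) = 0.09221/0.07131 = 1.29316

1.293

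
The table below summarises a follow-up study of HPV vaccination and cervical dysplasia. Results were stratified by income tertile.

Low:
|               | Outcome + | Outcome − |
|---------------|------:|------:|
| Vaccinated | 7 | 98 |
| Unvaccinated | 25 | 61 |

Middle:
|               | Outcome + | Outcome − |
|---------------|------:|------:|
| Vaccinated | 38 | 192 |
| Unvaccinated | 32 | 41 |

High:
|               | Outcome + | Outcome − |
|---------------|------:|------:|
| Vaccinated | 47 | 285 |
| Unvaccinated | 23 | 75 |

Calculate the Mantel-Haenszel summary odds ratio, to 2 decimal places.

OR_MH = Σ(aᵢdᵢ/nᵢ) / Σ(bᵢcᵢ/nᵢ), where nᵢ is the stratum total.
Stratum 1 (Low): n = 191; a·d/n = 7·61/191 = 2.2356; b·c/n = 98·25/191 = 12.8272
Stratum 2 (Middle): n = 303; a·d/n = 38·41/303 = 5.1419; b·c/n = 192·32/303 = 20.2772
Stratum 3 (High): n = 430; a·d/n = 47·75/430 = 8.1977; b·c/n = 285·23/430 = 15.2442
OR_MH = (2.2356 + 5.1419 + 8.1977) / (12.8272 + 20.2772 + 15.2442) = 15.5752 / 48.3486 = 0.32214

0.32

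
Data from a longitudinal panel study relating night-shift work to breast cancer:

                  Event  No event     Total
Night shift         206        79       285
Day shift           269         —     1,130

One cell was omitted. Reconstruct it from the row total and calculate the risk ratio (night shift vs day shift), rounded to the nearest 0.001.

The missing cell is in the unexposed row: 1130 − 269 = 861.
So a = 206, b = 79, c = 269, d = 861.
RR = [a/(a+b)] / [c/(c+d)] = (206/285) / (269/1130) = 0.72281/0.23805 = 3.03633

3.036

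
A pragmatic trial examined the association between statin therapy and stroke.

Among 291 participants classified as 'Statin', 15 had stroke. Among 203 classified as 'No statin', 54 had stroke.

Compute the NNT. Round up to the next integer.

Risk in treated group = 15/291 = 0.05155; risk in control = 54/203 = 0.26601.
Absolute risk reduction = 0.26601 − 0.05155 = 0.21446
NNT = 1 / ARR = 1 / 0.21446 = 4.663 → round up → 5

5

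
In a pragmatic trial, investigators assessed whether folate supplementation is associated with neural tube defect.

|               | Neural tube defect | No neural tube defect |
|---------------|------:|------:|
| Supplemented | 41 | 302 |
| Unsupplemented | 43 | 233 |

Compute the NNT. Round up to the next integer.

Risk in treated group = 41/343 = 0.11953; risk in control = 43/276 = 0.15580.
Absolute risk reduction = 0.15580 − 0.11953 = 0.03626
NNT = 1 / ARR = 1 / 0.03626 = 27.576 → round up → 28

28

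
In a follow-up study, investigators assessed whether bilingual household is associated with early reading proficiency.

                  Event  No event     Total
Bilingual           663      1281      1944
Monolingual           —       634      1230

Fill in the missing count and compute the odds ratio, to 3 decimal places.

0.551

The missing cell is in the unexposed row: 1230 − 634 = 596.
So a = 663, b = 1281, c = 596, d = 634.
OR = (a·d)/(b·c) = (663 × 634) / (1281 × 596) = 420342 / 763476 = 0.55056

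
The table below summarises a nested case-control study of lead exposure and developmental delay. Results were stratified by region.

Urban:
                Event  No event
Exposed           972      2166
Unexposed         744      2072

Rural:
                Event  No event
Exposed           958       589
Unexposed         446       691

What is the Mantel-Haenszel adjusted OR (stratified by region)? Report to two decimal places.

OR_MH = Σ(aᵢdᵢ/nᵢ) / Σ(bᵢcᵢ/nᵢ), where nᵢ is the stratum total.
Stratum 1 (Urban): n = 5954; a·d/n = 972·2072/5954 = 338.2573; b·c/n = 2166·744/5954 = 270.6591
Stratum 2 (Rural): n = 2684; a·d/n = 958·691/2684 = 246.6386; b·c/n = 589·446/2684 = 97.8741
OR_MH = (338.2573 + 246.6386) / (270.6591 + 97.8741) = 584.8959 / 368.5331 = 1.58709

1.59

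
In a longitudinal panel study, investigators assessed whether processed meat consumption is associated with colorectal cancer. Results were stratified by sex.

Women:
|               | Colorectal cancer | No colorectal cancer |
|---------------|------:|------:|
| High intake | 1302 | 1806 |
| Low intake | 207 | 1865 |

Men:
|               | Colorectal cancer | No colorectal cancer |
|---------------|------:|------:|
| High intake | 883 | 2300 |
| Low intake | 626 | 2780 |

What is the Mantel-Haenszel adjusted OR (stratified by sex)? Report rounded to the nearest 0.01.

OR_MH = Σ(aᵢdᵢ/nᵢ) / Σ(bᵢcᵢ/nᵢ), where nᵢ is the stratum total.
Stratum 1 (Women): n = 5180; a·d/n = 1302·1865/5180 = 468.7703; b·c/n = 1806·207/5180 = 72.1703
Stratum 2 (Men): n = 6589; a·d/n = 883·2780/6589 = 372.5512; b·c/n = 2300·626/6589 = 218.5157
OR_MH = (468.7703 + 372.5512) / (72.1703 + 218.5157) = 841.3215 / 290.6860 = 2.89426

2.89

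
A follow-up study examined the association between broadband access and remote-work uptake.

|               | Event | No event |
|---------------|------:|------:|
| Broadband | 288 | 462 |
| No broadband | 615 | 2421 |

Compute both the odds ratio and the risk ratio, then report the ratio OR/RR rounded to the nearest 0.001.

Cells: a = 288, b = 462, c = 615, d = 2421.
OR = (288·2421)/(462·615) = 697248/284130 = 2.45398
Risk in exposed = 288/750 = 0.38400; risk in unexposed = 615/3036 = 0.20257; RR = 1.89565
OR/RR = 2.45398 / 1.89565 = 1.29453
The outcome is not rare, so the OR lies further from 1 than the RR.

1.295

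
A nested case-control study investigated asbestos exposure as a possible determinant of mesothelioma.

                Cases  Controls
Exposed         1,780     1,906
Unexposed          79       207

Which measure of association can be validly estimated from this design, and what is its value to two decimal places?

Cells: a = 1780, b = 1906, c = 79, d = 207.
This is a nested case-control study: participants were sampled on outcome status, so risks in the source population cannot be estimated directly — relative risk is not valid here. The odds ratio is the appropriate measure.
OR = (a·d)/(b·c) = (1780 × 207) / (1906 × 79) = 368460 / 150574 = 2.44704

2.45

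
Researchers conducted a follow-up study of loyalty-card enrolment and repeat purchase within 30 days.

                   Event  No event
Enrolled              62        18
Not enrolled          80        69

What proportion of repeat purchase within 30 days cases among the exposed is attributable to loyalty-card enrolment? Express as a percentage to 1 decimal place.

30.7

Cells: a = 62, b = 18, c = 80, d = 69.
Risk in exposed = 62/80 = 0.77500; risk in unexposed = 80/149 = 0.53691.
RR = 0.77500/0.53691 = 1.44344
AR% = (RR − 1)/RR × 100 = (1.44344 − 1)/1.44344 × 100 = 30.7209%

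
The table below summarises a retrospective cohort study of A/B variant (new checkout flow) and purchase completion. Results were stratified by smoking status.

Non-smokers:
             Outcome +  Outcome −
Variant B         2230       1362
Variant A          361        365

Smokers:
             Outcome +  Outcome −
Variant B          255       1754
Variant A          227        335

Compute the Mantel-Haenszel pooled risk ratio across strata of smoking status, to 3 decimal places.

RR_MH = Σ(aᵢ·n₀ᵢ/nᵢ) / Σ(cᵢ·n₁ᵢ/nᵢ), with n₁ᵢ = aᵢ+bᵢ (exposed), n₀ᵢ = cᵢ+dᵢ (unexposed), nᵢ = n₁ᵢ+n₀ᵢ.
Stratum 1 (Non-smokers): n₁ = 3592, n₀ = 726, n = 4318; a·n₀/n = 2230·726/4318 = 374.9375; c·n₁/n = 361·3592/4318 = 300.3038
Stratum 2 (Smokers): n₁ = 2009, n₀ = 562, n = 2571; a·n₀/n = 255·562/2571 = 55.7410; c·n₁/n = 227·2009/2571 = 177.3796
RR_MH = (374.9375 + 55.7410) / (300.3038 + 177.3796) = 430.6784 / 477.6835 = 0.90160

0.902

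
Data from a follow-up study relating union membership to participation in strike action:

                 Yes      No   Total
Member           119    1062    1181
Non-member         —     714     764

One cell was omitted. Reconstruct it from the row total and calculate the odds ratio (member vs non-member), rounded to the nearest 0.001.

1.600

The missing cell is in the unexposed row: 764 − 714 = 50.
So a = 119, b = 1062, c = 50, d = 714.
OR = (a·d)/(b·c) = (119 × 714) / (1062 × 50) = 84966 / 53100 = 1.60011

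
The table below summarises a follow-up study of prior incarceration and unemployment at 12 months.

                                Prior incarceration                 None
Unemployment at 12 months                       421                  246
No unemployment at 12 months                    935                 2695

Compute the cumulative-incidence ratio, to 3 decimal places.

Reading the table with exposure as columns: a = 421 (Prior incarceration, case), b = 935 (Prior incarceration, non-case), c = 246 (None, case), d = 2695.
Risk in exposed = 421/1356 = 0.31047; risk in unexposed = 246/2941 = 0.08365.
RR = 0.31047 / 0.08365 = 3.71178
The risk among the exposed is 3.71 times that among the unexposed.

3.712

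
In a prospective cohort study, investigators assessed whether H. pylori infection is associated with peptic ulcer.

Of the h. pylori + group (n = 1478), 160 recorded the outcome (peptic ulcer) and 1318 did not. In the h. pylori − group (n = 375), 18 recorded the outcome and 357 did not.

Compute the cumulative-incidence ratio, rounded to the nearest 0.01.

From the description: a = 160, b = 1318, c = 18, d = 357.
Risk in exposed = 160/1478 = 0.10825; risk in unexposed = 18/375 = 0.04800.
RR = 0.10825 / 0.04800 = 2.25530
The risk among the exposed is 2.26 times that among the unexposed.

2.26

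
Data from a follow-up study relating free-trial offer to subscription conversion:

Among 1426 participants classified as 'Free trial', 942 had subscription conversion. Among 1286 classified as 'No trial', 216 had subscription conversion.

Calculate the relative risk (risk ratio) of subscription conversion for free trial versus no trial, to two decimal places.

3.93

From the description: a = 942, b = 484, c = 216, d = 1070.
Risk in exposed = 942/1426 = 0.66059; risk in unexposed = 216/1286 = 0.16796.
RR = 0.66059 / 0.16796 = 3.93295
The risk among the exposed is 3.93 times that among the unexposed.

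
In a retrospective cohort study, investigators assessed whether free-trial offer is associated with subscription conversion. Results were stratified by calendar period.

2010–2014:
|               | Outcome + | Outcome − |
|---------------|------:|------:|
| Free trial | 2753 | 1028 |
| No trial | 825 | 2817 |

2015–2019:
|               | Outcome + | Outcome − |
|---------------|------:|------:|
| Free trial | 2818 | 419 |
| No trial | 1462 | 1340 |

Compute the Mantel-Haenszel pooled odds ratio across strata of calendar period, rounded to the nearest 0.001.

OR_MH = Σ(aᵢdᵢ/nᵢ) / Σ(bᵢcᵢ/nᵢ), where nᵢ is the stratum total.
Stratum 1 (2010–2014): n = 7423; a·d/n = 2753·2817/7423 = 1044.7529; b·c/n = 1028·825/7423 = 114.2530
Stratum 2 (2015–2019): n = 6039; a·d/n = 2818·1340/6039 = 625.2890; b·c/n = 419·1462/6039 = 101.4370
OR_MH = (1044.7529 + 625.2890) / (114.2530 + 101.4370) = 1670.0419 / 215.6900 = 7.74279

7.743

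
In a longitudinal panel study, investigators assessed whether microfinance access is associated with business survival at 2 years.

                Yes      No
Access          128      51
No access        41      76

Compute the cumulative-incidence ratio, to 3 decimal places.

2.041

Cells: a = 128, b = 51, c = 41, d = 76.
Risk in exposed = 128/179 = 0.71508; risk in unexposed = 41/117 = 0.35043.
RR = 0.71508 / 0.35043 = 2.04060
The risk among the exposed is 2.04 times that among the unexposed.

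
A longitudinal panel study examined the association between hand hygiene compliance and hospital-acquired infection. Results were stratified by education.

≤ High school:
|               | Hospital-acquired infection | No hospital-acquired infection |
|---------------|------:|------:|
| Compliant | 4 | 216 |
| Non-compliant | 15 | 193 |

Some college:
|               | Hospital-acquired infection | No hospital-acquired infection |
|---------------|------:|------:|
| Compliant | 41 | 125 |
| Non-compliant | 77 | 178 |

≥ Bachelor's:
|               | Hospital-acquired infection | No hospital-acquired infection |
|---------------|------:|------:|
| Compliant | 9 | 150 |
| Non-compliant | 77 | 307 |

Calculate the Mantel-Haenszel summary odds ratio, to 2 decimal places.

0.47

OR_MH = Σ(aᵢdᵢ/nᵢ) / Σ(bᵢcᵢ/nᵢ), where nᵢ is the stratum total.
Stratum 1 (≤ High school): n = 428; a·d/n = 4·193/428 = 1.8037; b·c/n = 216·15/428 = 7.5701
Stratum 2 (Some college): n = 421; a·d/n = 41·178/421 = 17.3349; b·c/n = 125·77/421 = 22.8622
Stratum 3 (≥ Bachelor's): n = 543; a·d/n = 9·307/543 = 5.0884; b·c/n = 150·77/543 = 21.2707
OR_MH = (1.8037 + 17.3349 + 5.0884) / (7.5701 + 22.8622 + 21.2707) = 24.2271 / 51.7030 = 0.46858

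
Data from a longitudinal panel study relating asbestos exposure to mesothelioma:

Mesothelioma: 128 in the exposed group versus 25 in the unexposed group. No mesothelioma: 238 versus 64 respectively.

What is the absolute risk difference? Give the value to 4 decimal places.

From the description: a = 128, b = 238, c = 25, d = 64.
Risk in exposed = 128/366 = 0.349727; risk in unexposed = 25/89 = 0.280899.
Risk difference = 0.349727 − 0.280899 = 0.068828

0.0688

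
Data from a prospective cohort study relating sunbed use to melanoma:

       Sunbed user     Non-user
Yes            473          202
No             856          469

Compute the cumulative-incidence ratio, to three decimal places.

1.182

Reading the table with exposure as columns: a = 473 (Sunbed user, case), b = 856 (Sunbed user, non-case), c = 202 (Non-user, case), d = 469.
Risk in exposed = 473/1329 = 0.35591; risk in unexposed = 202/671 = 0.30104.
RR = 0.35591 / 0.30104 = 1.18224
The risk among the exposed is 1.18 times that among the unexposed.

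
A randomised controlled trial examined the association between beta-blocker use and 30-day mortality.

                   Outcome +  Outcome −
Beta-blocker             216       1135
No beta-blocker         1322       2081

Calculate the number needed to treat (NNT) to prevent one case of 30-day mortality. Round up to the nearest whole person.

5

Risk in treated group = 216/1351 = 0.15988; risk in control = 1322/3403 = 0.38848.
Absolute risk reduction = 0.38848 − 0.15988 = 0.22860
NNT = 1 / ARR = 1 / 0.22860 = 4.374 → round up → 5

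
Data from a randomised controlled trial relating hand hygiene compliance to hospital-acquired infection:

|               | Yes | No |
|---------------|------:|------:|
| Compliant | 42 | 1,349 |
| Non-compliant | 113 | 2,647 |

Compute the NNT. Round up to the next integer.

94

Risk in treated group = 42/1391 = 0.03019; risk in control = 113/2760 = 0.04094.
Absolute risk reduction = 0.04094 − 0.03019 = 0.01075
NNT = 1 / ARR = 1 / 0.01075 = 93.041 → round up → 94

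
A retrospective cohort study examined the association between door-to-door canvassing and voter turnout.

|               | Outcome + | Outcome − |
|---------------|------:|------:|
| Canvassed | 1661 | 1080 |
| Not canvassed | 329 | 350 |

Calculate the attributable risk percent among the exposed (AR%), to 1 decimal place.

Cells: a = 1661, b = 1080, c = 329, d = 350.
Risk in exposed = 1661/2741 = 0.60598; risk in unexposed = 329/679 = 0.48454.
RR = 0.60598/0.48454 = 1.25065
AR% = (RR − 1)/RR × 100 = (1.25065 − 1)/1.25065 × 100 = 20.0413%

20.0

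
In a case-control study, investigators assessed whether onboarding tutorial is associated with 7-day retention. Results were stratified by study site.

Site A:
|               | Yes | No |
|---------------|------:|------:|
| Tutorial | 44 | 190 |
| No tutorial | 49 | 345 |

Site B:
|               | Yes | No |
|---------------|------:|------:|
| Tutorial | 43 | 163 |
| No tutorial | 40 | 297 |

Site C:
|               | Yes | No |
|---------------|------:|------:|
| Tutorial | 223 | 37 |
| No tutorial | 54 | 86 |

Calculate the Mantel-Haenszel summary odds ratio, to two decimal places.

3.00

OR_MH = Σ(aᵢdᵢ/nᵢ) / Σ(bᵢcᵢ/nᵢ), where nᵢ is the stratum total.
Stratum 1 (Site A): n = 628; a·d/n = 44·345/628 = 24.1720; b·c/n = 190·49/628 = 14.8248
Stratum 2 (Site B): n = 543; a·d/n = 43·297/543 = 23.5193; b·c/n = 163·40/543 = 12.0074
Stratum 3 (Site C): n = 400; a·d/n = 223·86/400 = 47.9450; b·c/n = 37·54/400 = 4.9950
OR_MH = (24.1720 + 23.5193 + 47.9450) / (14.8248 + 12.0074 + 4.9950) = 95.6363 / 31.8272 = 3.00486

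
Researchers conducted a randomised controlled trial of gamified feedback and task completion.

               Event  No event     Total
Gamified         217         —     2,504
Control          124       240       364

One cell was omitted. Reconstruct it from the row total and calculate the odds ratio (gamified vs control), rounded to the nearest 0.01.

0.18

The missing cell is in the exposed row: 2504 − 217 = 2287.
So a = 217, b = 2287, c = 124, d = 240.
OR = (a·d)/(b·c) = (217 × 240) / (2287 × 124) = 52080 / 283588 = 0.18365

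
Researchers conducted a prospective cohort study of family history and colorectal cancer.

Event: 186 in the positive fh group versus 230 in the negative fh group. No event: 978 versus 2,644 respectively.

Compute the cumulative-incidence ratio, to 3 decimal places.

1.997

From the description: a = 186, b = 978, c = 230, d = 2644.
Risk in exposed = 186/1164 = 0.15979; risk in unexposed = 230/2874 = 0.08003.
RR = 0.15979 / 0.08003 = 1.99673
The risk among the exposed is 2.00 times that among the unexposed.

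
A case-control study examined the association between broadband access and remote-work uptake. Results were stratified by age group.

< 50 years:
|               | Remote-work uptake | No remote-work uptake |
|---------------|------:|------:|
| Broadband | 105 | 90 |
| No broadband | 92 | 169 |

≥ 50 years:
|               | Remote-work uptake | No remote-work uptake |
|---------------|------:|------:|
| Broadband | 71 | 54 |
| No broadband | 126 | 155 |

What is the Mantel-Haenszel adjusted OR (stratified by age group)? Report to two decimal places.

1.89

OR_MH = Σ(aᵢdᵢ/nᵢ) / Σ(bᵢcᵢ/nᵢ), where nᵢ is the stratum total.
Stratum 1 (< 50 years): n = 456; a·d/n = 105·169/456 = 38.9145; b·c/n = 90·92/456 = 18.1579
Stratum 2 (≥ 50 years): n = 406; a·d/n = 71·155/406 = 27.1059; b·c/n = 54·126/406 = 16.7586
OR_MH = (38.9145 + 27.1059) / (18.1579 + 16.7586) = 66.0204 / 34.9165 = 1.89081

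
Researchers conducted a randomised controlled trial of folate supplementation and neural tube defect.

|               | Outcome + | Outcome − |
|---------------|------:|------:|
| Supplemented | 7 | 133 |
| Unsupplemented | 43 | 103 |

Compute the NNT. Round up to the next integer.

Risk in treated group = 7/140 = 0.05000; risk in control = 43/146 = 0.29452.
Absolute risk reduction = 0.29452 − 0.05000 = 0.24452
NNT = 1 / ARR = 1 / 0.24452 = 4.090 → round up → 5

5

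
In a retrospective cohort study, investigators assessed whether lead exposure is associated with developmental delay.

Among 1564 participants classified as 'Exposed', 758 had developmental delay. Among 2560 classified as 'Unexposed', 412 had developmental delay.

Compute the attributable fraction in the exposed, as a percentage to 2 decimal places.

From the description: a = 758, b = 806, c = 412, d = 2148.
Risk in exposed = 758/1564 = 0.48465; risk in unexposed = 412/2560 = 0.16094.
RR = 0.48465/0.16094 = 3.01145
AR% = (RR − 1)/RR × 100 = (3.01145 − 1)/3.01145 × 100 = 66.7934%

66.79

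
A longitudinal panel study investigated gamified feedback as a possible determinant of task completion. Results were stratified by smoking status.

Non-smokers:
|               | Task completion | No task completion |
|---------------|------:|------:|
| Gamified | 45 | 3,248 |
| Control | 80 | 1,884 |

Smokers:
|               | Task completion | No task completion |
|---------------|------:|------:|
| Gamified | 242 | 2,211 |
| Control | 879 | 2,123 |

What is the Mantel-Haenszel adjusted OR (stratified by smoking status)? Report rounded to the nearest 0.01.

OR_MH = Σ(aᵢdᵢ/nᵢ) / Σ(bᵢcᵢ/nᵢ), where nᵢ is the stratum total.
Stratum 1 (Non-smokers): n = 5257; a·d/n = 45·1884/5257 = 16.1271; b·c/n = 3248·80/5257 = 49.4274
Stratum 2 (Smokers): n = 5455; a·d/n = 242·2123/5455 = 94.1826; b·c/n = 2211·879/5455 = 356.2730
OR_MH = (16.1271 + 94.1826) / (49.4274 + 356.2730) = 110.3097 / 405.7004 = 0.27190

0.27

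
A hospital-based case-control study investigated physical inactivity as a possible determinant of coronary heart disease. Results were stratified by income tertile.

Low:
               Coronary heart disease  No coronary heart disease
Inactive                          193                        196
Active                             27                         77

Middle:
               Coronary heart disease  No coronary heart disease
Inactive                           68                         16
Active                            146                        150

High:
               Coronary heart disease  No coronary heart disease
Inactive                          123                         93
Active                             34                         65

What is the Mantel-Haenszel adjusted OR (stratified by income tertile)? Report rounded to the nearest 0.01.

3.06

OR_MH = Σ(aᵢdᵢ/nᵢ) / Σ(bᵢcᵢ/nᵢ), where nᵢ is the stratum total.
Stratum 1 (Low): n = 493; a·d/n = 193·77/493 = 30.1440; b·c/n = 196·27/493 = 10.7343
Stratum 2 (Middle): n = 380; a·d/n = 68·150/380 = 26.8421; b·c/n = 16·146/380 = 6.1474
Stratum 3 (High): n = 315; a·d/n = 123·65/315 = 25.3810; b·c/n = 93·34/315 = 10.0381
OR_MH = (30.1440 + 26.8421 + 25.3810) / (10.7343 + 6.1474 + 10.0381) = 82.3671 / 26.9197 = 3.05973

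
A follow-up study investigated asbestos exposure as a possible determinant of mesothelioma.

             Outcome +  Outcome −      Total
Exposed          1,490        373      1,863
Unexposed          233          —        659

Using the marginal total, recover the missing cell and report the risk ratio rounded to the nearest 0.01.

The missing cell is in the unexposed row: 659 − 233 = 426.
So a = 1490, b = 373, c = 233, d = 426.
RR = [a/(a+b)] / [c/(c+d)] = (1490/1863) / (233/659) = 0.79979/0.35357 = 2.26205

2.26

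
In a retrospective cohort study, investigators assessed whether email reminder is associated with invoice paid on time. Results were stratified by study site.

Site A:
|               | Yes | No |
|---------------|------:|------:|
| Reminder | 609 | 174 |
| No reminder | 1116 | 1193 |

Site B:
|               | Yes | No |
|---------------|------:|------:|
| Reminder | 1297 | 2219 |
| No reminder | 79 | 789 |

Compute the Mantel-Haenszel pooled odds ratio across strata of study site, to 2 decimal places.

OR_MH = Σ(aᵢdᵢ/nᵢ) / Σ(bᵢcᵢ/nᵢ), where nᵢ is the stratum total.
Stratum 1 (Site A): n = 3092; a·d/n = 609·1193/3092 = 234.9732; b·c/n = 174·1116/3092 = 62.8021
Stratum 2 (Site B): n = 4384; a·d/n = 1297·789/4384 = 233.4245; b·c/n = 2219·79/4384 = 39.9865
OR_MH = (234.9732 + 233.4245) / (62.8021 + 39.9865) = 468.3977 / 102.7886 = 4.55690

4.56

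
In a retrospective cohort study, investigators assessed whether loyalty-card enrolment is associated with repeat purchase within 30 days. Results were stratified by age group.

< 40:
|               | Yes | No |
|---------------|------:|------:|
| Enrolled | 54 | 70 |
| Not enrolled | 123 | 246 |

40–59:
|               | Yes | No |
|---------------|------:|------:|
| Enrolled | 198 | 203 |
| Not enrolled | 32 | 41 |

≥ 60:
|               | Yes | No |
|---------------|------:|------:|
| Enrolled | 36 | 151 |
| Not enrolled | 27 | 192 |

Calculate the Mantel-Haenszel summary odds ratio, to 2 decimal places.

1.48

OR_MH = Σ(aᵢdᵢ/nᵢ) / Σ(bᵢcᵢ/nᵢ), where nᵢ is the stratum total.
Stratum 1 (< 40): n = 493; a·d/n = 54·246/493 = 26.9452; b·c/n = 70·123/493 = 17.4645
Stratum 2 (40–59): n = 474; a·d/n = 198·41/474 = 17.1266; b·c/n = 203·32/474 = 13.7046
Stratum 3 (≥ 60): n = 406; a·d/n = 36·192/406 = 17.0246; b·c/n = 151·27/406 = 10.0419
OR_MH = (26.9452 + 17.1266 + 17.0246) / (17.4645 + 13.7046 + 10.0419) = 61.0964 / 41.2110 = 1.48253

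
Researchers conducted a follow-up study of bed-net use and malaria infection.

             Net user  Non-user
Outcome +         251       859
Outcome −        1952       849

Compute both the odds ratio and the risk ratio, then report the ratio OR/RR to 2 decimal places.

0.56

Reading the table with exposure as columns: a = 251 (Net user, case), b = 1952 (Net user, non-case), c = 859 (Non-user, case), d = 849.
OR = (251·849)/(1952·859) = 213099/1676768 = 0.12709
Risk in exposed = 251/2203 = 0.11394; risk in unexposed = 859/1708 = 0.50293; RR = 0.22654
OR/RR = 0.12709 / 0.22654 = 0.56099
The outcome is not rare, so the OR lies further from 1 than the RR.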